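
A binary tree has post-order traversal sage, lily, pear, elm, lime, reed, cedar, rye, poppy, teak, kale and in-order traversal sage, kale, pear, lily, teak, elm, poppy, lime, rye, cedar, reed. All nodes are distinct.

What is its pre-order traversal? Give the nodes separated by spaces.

kale sage teak pear lily poppy elm rye lime cedar reed

The last element of post-order is the root; it splits in-order into left and right subtrees.
Root kale: left subtree has 1 node {sage}, right has 9 {pear, lily, teak, elm, poppy, lime, rye, cedar, reed}.
  Root teak: left subtree has 2 nodes {pear, lily}, right has 6 {elm, poppy, lime, rye, cedar, reed}.
    Root pear: left subtree has 0 nodes { }, right has 1 {lily}.
    Root poppy: left subtree has 1 node {elm}, right has 4 {lime, rye, cedar, reed}.
      Root rye: left subtree has 1 node {lime}, right has 2 {cedar, reed}.
        Root cedar: left subtree has 0 nodes { }, right has 1 {reed}.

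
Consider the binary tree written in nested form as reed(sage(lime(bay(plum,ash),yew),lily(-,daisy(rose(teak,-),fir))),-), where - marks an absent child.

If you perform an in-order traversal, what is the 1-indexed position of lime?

In-order visits the left subtree, then the node, then the right subtree.
At reed: go left to sage.
  At sage: go left to lime.
    At lime: go left to bay.
      At bay: go left to plum.
        plum is a leaf — visit plum.
      Visit bay.
      At bay: go right to ash.
        ash is a leaf — visit ash.
    Visit lime.
    At lime: go right to yew.
      yew is a leaf — visit yew.
  Visit sage.
  At sage: go right to lily.
    At lily: no left child.
    Visit lily.
    At lily: go right to daisy.
      At daisy: go left to rose.
        At rose: go left to teak.
          teak is a leaf — visit teak.
        Visit rose.
        At rose: no right child.
      Visit daisy.
      At daisy: go right to fir.
        fir is a leaf — visit fir.
Visit reed.
At reed: no right child.
Full in-order sequence: plum, bay, ash, lime, yew, sage, lily, teak, rose, daisy, fir, reed.

4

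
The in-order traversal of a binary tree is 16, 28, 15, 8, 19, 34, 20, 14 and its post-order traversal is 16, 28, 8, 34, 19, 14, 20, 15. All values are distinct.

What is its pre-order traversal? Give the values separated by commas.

15, 28, 16, 20, 19, 8, 34, 14

The last element of post-order is the root; it splits in-order into left and right subtrees.
Root 15: left subtree has 2 nodes {16, 28}, right has 5 {8, 19, 34, 20, 14}.
  Root 28: left subtree has 1 node {16}, right has 0 { }.
  Root 20: left subtree has 3 nodes {8, 19, 34}, right has 1 {14}.
    Root 19: left subtree has 1 node {8}, right has 1 {34}.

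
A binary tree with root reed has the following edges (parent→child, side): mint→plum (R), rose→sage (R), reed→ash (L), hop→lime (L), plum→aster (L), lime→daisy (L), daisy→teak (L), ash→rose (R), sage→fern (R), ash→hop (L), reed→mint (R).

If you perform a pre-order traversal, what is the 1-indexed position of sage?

8

Pre-order visits the node, then its left subtree, then its right subtree.
Visit reed.
At reed: go left to ash.
  Visit ash.
  At ash: go left to hop.
    Visit hop.
    At hop: go left to lime.
      Visit lime.
      At lime: go left to daisy.
        Visit daisy.
        At daisy: go left to teak.
          teak is a leaf — visit teak.
        At daisy: no right child.
      At lime: no right child.
    At hop: no right child.
  At ash: go right to rose.
    Visit rose.
    At rose: no left child.
    At rose: go right to sage.
      Visit sage.
      At sage: no left child.
      At sage: go right to fern.
        fern is a leaf — visit fern.
At reed: go right to mint.
  Visit mint.
  At mint: no left child.
  At mint: go right to plum.
    Visit plum.
    At plum: go left to aster.
      aster is a leaf — visit aster.
    At plum: no right child.
Full pre-order sequence: reed, ash, hop, lime, daisy, teak, rose, sage, fern, mint, plum, aster.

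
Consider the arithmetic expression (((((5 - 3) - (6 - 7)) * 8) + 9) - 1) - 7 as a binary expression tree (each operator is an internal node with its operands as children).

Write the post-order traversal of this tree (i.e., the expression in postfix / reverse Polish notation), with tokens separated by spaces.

5 3 - 6 7 - - 8 * 9 + 1 - 7 -

Post-order on an expression tree gives postfix notation: for each operator, emit left operand, right operand, then the operator.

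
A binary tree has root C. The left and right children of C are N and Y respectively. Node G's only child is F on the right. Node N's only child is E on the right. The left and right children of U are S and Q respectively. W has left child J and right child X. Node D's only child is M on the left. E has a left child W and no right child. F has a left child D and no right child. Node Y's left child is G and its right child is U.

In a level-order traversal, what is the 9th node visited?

S

Level-order visits nodes level by level from the root, left to right within each level.
Level 0: C
Level 1: N, Y
Level 2: E, G, U
Level 3: W, F, S, Q
Level 4: J, X, D
Level 5: M
Full level-order sequence: C, N, Y, E, G, U, W, F, S, Q, J, X, D, M.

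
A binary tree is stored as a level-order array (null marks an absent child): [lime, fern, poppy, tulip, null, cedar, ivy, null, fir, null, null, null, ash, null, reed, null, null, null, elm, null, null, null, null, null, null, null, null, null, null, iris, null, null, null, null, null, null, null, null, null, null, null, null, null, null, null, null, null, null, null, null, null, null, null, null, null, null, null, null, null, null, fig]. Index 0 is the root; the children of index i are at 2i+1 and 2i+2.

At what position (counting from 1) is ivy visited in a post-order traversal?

Post-order visits the left subtree, then the right subtree, then the node.
At lime: go left to fern.
  At fern: go left to tulip.
    At tulip: no left child.
    At tulip: go right to fir.
      At fir: no left child.
      At fir: go right to elm.
        elm is a leaf — visit elm.
      Visit fir.
    Visit tulip.
  At fern: no right child.
  Visit fern.
At lime: go right to poppy.
  At poppy: go left to cedar.
    At cedar: no left child.
    At cedar: go right to ash.
      ash is a leaf — visit ash.
    Visit cedar.
  At poppy: go right to ivy.
    At ivy: no left child.
    At ivy: go right to reed.
      At reed: go left to iris.
        At iris: no left child.
        At iris: go right to fig.
          fig is a leaf — visit fig.
        Visit iris.
      At reed: no right child.
      Visit reed.
    Visit ivy.
  Visit poppy.
Visit lime.
Full post-order sequence: elm, fir, tulip, fern, ash, cedar, fig, iris, reed, ivy, poppy, lime.

10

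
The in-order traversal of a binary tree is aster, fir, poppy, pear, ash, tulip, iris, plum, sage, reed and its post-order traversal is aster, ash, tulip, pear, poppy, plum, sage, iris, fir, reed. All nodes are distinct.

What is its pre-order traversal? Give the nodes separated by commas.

reed, fir, aster, iris, poppy, pear, tulip, ash, sage, plum

The last element of post-order is the root; it splits in-order into left and right subtrees.
Root reed: left subtree has 9 nodes {aster, fir, poppy, pear, ash, tulip, iris, plum, sage}, right has 0 { }.
  Root fir: left subtree has 1 node {aster}, right has 7 {poppy, pear, ash, tulip, iris, plum, sage}.
    Root iris: left subtree has 4 nodes {poppy, pear, ash, tulip}, right has 2 {plum, sage}.
      Root poppy: left subtree has 0 nodes { }, right has 3 {pear, ash, tulip}.
        Root pear: left subtree has 0 nodes { }, right has 2 {ash, tulip}.
          Root tulip: left subtree has 1 node {ash}, right has 0 { }.
      Root sage: left subtree has 1 node {plum}, right has 0 { }.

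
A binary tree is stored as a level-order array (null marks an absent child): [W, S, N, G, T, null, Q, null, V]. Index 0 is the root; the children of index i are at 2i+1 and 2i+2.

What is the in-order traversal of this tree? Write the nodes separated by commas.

In-order visits the left subtree, then the node, then the right subtree.
At W: go left to S.
  At S: go left to G.
    At G: no left child.
    Visit G.
    At G: go right to V.
      V is a leaf — visit V.
  Visit S.
  At S: go right to T.
    T is a leaf — visit T.
Visit W.
At W: go right to N.
  At N: no left child.
  Visit N.
  At N: go right to Q.
    Q is a leaf — visit Q.

G, V, S, T, W, N, Q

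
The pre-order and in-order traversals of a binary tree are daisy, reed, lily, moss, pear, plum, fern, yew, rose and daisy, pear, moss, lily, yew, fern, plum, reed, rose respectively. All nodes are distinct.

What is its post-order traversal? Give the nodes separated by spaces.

pear moss yew fern plum lily rose reed daisy

The first element of pre-order is the root; it splits in-order into left and right subtrees.
Root daisy: left subtree has 0 nodes { }, right has 8 {pear, moss, lily, yew, fern, plum, reed, rose}.
  Root reed: left subtree has 6 nodes {pear, moss, lily, yew, fern, plum}, right has 1 {rose}.
    Root lily: left subtree has 2 nodes {pear, moss}, right has 3 {yew, fern, plum}.
      Root moss: left subtree has 1 node {pear}, right has 0 { }.
      Root plum: left subtree has 2 nodes {yew, fern}, right has 0 { }.
        Root fern: left subtree has 1 node {yew}, right has 0 { }.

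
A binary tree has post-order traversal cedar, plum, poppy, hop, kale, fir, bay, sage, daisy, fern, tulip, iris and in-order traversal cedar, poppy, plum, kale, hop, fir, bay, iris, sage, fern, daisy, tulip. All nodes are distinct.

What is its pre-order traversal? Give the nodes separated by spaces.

iris bay fir kale poppy cedar plum hop tulip fern sage daisy

The last element of post-order is the root; it splits in-order into left and right subtrees.
Root iris: left subtree has 7 nodes {cedar, poppy, plum, kale, hop, fir, bay}, right has 4 {sage, fern, daisy, tulip}.
  Root bay: left subtree has 6 nodes {cedar, poppy, plum, kale, hop, fir}, right has 0 { }.
    Root fir: left subtree has 5 nodes {cedar, poppy, plum, kale, hop}, right has 0 { }.
      Root kale: left subtree has 3 nodes {cedar, poppy, plum}, right has 1 {hop}.
        Root poppy: left subtree has 1 node {cedar}, right has 1 {plum}.
  Root tulip: left subtree has 3 nodes {sage, fern, daisy}, right has 0 { }.
    Root fern: left subtree has 1 node {sage}, right has 1 {daisy}.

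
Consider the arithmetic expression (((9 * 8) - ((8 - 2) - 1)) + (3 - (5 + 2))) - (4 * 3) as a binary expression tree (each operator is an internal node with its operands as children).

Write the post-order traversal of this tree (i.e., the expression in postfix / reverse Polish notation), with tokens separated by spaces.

9 8 * 8 2 - 1 - - 3 5 2 + - + 4 3 * -

Post-order on an expression tree gives postfix notation: for each operator, emit left operand, right operand, then the operator.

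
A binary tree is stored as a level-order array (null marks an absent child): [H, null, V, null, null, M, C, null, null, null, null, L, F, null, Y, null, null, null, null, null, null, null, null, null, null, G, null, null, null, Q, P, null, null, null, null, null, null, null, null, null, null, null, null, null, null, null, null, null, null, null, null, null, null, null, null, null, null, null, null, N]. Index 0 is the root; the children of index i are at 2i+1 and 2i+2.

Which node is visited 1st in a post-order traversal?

L

Post-order visits the left subtree, then the right subtree, then the node.
At H: no left child.
At H: go right to V.
  At V: go left to M.
    At M: go left to L.
      L is a leaf — visit L.
    At M: go right to F.
      At F: go left to G.
        G is a leaf — visit G.
      At F: no right child.
      Visit F.
    Visit M.
  At V: go right to C.
    At C: no left child.
    At C: go right to Y.
      At Y: go left to Q.
        At Q: go left to N.
          N is a leaf — visit N.
        At Q: no right child.
        Visit Q.
      At Y: go right to P.
        P is a leaf — visit P.
      Visit Y.
    Visit C.
  Visit V.
Visit H.
Full post-order sequence: L, G, F, M, N, Q, P, Y, C, V, H.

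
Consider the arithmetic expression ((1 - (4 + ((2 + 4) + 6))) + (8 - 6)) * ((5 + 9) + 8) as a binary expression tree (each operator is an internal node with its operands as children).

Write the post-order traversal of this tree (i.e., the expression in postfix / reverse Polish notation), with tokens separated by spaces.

1 4 2 4 + 6 + + - 8 6 - + 5 9 + 8 + *

Post-order on an expression tree gives postfix notation: for each operator, emit left operand, right operand, then the operator.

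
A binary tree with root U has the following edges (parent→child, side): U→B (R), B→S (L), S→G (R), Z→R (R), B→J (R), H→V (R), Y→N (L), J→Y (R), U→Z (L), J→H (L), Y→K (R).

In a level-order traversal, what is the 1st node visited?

U

Level-order visits nodes level by level from the root, left to right within each level.
Level 0: U
Level 1: Z, B
Level 2: R, S, J
Level 3: G, H, Y
Level 4: V, N, K
Full level-order sequence: U, Z, B, R, S, J, G, H, Y, V, N, K.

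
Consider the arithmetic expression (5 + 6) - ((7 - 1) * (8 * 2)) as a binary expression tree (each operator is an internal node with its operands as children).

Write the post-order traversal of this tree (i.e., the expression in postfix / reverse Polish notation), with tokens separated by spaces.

5 6 + 7 1 - 8 2 * * -

Post-order on an expression tree gives postfix notation: for each operator, emit left operand, right operand, then the operator.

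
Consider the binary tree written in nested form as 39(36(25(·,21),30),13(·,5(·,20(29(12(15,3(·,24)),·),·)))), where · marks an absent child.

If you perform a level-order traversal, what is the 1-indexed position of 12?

10

Level-order visits nodes level by level from the root, left to right within each level.
Level 0: 39
Level 1: 36, 13
Level 2: 25, 30, 5
Level 3: 21, 20
Level 4: 29
Level 5: 12
Level 6: 15, 3
Level 7: 24
Full level-order sequence: 39, 36, 13, 25, 30, 5, 21, 20, 29, 12, 15, 3, 24.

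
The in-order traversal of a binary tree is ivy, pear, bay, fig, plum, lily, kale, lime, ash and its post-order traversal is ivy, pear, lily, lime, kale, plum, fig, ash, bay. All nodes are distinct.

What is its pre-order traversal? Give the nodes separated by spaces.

The last element of post-order is the root; it splits in-order into left and right subtrees.
Root bay: left subtree has 2 nodes {ivy, pear}, right has 6 {fig, plum, lily, kale, lime, ash}.
  Root pear: left subtree has 1 node {ivy}, right has 0 { }.
  Root ash: left subtree has 5 nodes {fig, plum, lily, kale, lime}, right has 0 { }.
    Root fig: left subtree has 0 nodes { }, right has 4 {plum, lily, kale, lime}.
      Root plum: left subtree has 0 nodes { }, right has 3 {lily, kale, lime}.
        Root kale: left subtree has 1 node {lily}, right has 1 {lime}.

bay pear ivy ash fig plum kale lily lime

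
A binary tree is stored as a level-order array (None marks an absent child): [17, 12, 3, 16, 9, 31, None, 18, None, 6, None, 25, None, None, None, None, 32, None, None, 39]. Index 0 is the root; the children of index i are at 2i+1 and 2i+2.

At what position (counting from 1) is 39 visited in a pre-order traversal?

Pre-order visits the node, then its left subtree, then its right subtree.
Visit 17.
At 17: go left to 12.
  Visit 12.
  At 12: go left to 16.
    Visit 16.
    At 16: go left to 18.
      Visit 18.
      At 18: no left child.
      At 18: go right to 32.
        32 is a leaf — visit 32.
    At 16: no right child.
  At 12: go right to 9.
    Visit 9.
    At 9: go left to 6.
      Visit 6.
      At 6: go left to 39.
        39 is a leaf — visit 39.
      At 6: no right child.
    At 9: no right child.
At 17: go right to 3.
  Visit 3.
  At 3: go left to 31.
    Visit 31.
    At 31: go left to 25.
      25 is a leaf — visit 25.
    At 31: no right child.
  At 3: no right child.
Full pre-order sequence: 17, 12, 16, 18, 32, 9, 6, 39, 3, 31, 25.

8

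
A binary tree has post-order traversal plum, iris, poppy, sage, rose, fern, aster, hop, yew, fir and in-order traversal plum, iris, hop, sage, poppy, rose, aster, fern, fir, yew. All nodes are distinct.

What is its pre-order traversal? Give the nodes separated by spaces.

The last element of post-order is the root; it splits in-order into left and right subtrees.
Root fir: left subtree has 8 nodes {plum, iris, hop, sage, poppy, rose, aster, fern}, right has 1 {yew}.
  Root hop: left subtree has 2 nodes {plum, iris}, right has 5 {sage, poppy, rose, aster, fern}.
    Root iris: left subtree has 1 node {plum}, right has 0 { }.
    Root aster: left subtree has 3 nodes {sage, poppy, rose}, right has 1 {fern}.
      Root rose: left subtree has 2 nodes {sage, poppy}, right has 0 { }.
        Root sage: left subtree has 0 nodes { }, right has 1 {poppy}.

fir hop iris plum aster rose sage poppy fern yew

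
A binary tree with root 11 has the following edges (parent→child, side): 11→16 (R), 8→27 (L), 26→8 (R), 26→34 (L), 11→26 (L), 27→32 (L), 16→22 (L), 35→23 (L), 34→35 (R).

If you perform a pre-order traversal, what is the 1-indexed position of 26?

2

Pre-order visits the node, then its left subtree, then its right subtree.
Visit 11.
At 11: go left to 26.
  Visit 26.
  At 26: go left to 34.
    Visit 34.
    At 34: no left child.
    At 34: go right to 35.
      Visit 35.
      At 35: go left to 23.
        23 is a leaf — visit 23.
      At 35: no right child.
  At 26: go right to 8.
    Visit 8.
    At 8: go left to 27.
      Visit 27.
      At 27: go left to 32.
        32 is a leaf — visit 32.
      At 27: no right child.
    At 8: no right child.
At 11: go right to 16.
  Visit 16.
  At 16: go left to 22.
    22 is a leaf — visit 22.
  At 16: no right child.
Full pre-order sequence: 11, 26, 34, 35, 23, 8, 27, 32, 16, 22.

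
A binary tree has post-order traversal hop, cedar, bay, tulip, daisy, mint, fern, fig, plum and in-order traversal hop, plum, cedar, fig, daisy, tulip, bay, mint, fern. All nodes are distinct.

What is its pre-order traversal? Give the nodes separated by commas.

plum, hop, fig, cedar, fern, mint, daisy, tulip, bay

The last element of post-order is the root; it splits in-order into left and right subtrees.
Root plum: left subtree has 1 node {hop}, right has 7 {cedar, fig, daisy, tulip, bay, mint, fern}.
  Root fig: left subtree has 1 node {cedar}, right has 5 {daisy, tulip, bay, mint, fern}.
    Root fern: left subtree has 4 nodes {daisy, tulip, bay, mint}, right has 0 { }.
      Root mint: left subtree has 3 nodes {daisy, tulip, bay}, right has 0 { }.
        Root daisy: left subtree has 0 nodes { }, right has 2 {tulip, bay}.
          Root tulip: left subtree has 0 nodes { }, right has 1 {bay}.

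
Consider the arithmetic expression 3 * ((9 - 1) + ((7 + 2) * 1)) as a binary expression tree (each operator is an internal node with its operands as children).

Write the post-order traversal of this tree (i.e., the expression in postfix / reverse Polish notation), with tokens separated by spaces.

Post-order on an expression tree gives postfix notation: for each operator, emit left operand, right operand, then the operator.

3 9 1 - 7 2 + 1 * + *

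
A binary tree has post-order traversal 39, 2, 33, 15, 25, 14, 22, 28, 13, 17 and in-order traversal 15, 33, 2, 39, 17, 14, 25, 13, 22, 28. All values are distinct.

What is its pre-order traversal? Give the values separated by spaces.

17 15 33 2 39 13 14 25 28 22

The last element of post-order is the root; it splits in-order into left and right subtrees.
Root 17: left subtree has 4 nodes {15, 33, 2, 39}, right has 5 {14, 25, 13, 22, 28}.
  Root 15: left subtree has 0 nodes { }, right has 3 {33, 2, 39}.
    Root 33: left subtree has 0 nodes { }, right has 2 {2, 39}.
      Root 2: left subtree has 0 nodes { }, right has 1 {39}.
  Root 13: left subtree has 2 nodes {14, 25}, right has 2 {22, 28}.
    Root 14: left subtree has 0 nodes { }, right has 1 {25}.
    Root 28: left subtree has 1 node {22}, right has 0 { }.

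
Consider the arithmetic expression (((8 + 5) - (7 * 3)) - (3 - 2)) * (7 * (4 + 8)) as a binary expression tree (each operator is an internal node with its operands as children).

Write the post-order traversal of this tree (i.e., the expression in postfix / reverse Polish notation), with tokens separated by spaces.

8 5 + 7 3 * - 3 2 - - 7 4 8 + * *

Post-order on an expression tree gives postfix notation: for each operator, emit left operand, right operand, then the operator.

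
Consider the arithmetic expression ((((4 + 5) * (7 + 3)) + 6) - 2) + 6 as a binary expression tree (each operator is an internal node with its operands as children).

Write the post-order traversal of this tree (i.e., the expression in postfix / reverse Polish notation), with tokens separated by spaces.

Post-order on an expression tree gives postfix notation: for each operator, emit left operand, right operand, then the operator.

4 5 + 7 3 + * 6 + 2 - 6 +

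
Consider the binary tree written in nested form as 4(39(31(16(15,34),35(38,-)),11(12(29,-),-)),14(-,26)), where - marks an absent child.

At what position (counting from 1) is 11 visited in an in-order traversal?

In-order visits the left subtree, then the node, then the right subtree.
At 4: go left to 39.
  At 39: go left to 31.
    At 31: go left to 16.
      At 16: go left to 15.
        15 is a leaf — visit 15.
      Visit 16.
      At 16: go right to 34.
        34 is a leaf — visit 34.
    Visit 31.
    At 31: go right to 35.
      At 35: go left to 38.
        38 is a leaf — visit 38.
      Visit 35.
      At 35: no right child.
  Visit 39.
  At 39: go right to 11.
    At 11: go left to 12.
      At 12: go left to 29.
        29 is a leaf — visit 29.
      Visit 12.
      At 12: no right child.
    Visit 11.
    At 11: no right child.
Visit 4.
At 4: go right to 14.
  At 14: no left child.
  Visit 14.
  At 14: go right to 26.
    26 is a leaf — visit 26.
Full in-order sequence: 15, 16, 34, 31, 38, 35, 39, 29, 12, 11, 4, 14, 26.

10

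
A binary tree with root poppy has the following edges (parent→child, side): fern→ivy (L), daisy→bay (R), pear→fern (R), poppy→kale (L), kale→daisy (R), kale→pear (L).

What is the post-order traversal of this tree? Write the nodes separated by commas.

ivy, fern, pear, bay, daisy, kale, poppy

Post-order visits the left subtree, then the right subtree, then the node.
At poppy: go left to kale.
  At kale: go left to pear.
    At pear: no left child.
    At pear: go right to fern.
      At fern: go left to ivy.
        ivy is a leaf — visit ivy.
      At fern: no right child.
      Visit fern.
    Visit pear.
  At kale: go right to daisy.
    At daisy: no left child.
    At daisy: go right to bay.
      bay is a leaf — visit bay.
    Visit daisy.
  Visit kale.
At poppy: no right child.
Visit poppy.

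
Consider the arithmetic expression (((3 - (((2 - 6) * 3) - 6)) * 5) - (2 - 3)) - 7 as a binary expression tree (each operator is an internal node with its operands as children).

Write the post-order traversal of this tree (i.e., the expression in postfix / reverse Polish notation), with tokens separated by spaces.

Post-order on an expression tree gives postfix notation: for each operator, emit left operand, right operand, then the operator.

3 2 6 - 3 * 6 - - 5 * 2 3 - - 7 -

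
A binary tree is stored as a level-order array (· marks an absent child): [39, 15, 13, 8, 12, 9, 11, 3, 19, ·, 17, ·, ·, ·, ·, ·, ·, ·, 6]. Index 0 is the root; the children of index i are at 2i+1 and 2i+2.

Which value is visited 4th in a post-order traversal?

Post-order visits the left subtree, then the right subtree, then the node.
At 39: go left to 15.
  At 15: go left to 8.
    At 8: go left to 3.
      3 is a leaf — visit 3.
    At 8: go right to 19.
      At 19: no left child.
      At 19: go right to 6.
        6 is a leaf — visit 6.
      Visit 19.
    Visit 8.
  At 15: go right to 12.
    At 12: no left child.
    At 12: go right to 17.
      17 is a leaf — visit 17.
    Visit 12.
  Visit 15.
At 39: go right to 13.
  At 13: go left to 9.
    9 is a leaf — visit 9.
  At 13: go right to 11.
    11 is a leaf — visit 11.
  Visit 13.
Visit 39.
Full post-order sequence: 3, 6, 19, 8, 17, 12, 15, 9, 11, 13, 39.

8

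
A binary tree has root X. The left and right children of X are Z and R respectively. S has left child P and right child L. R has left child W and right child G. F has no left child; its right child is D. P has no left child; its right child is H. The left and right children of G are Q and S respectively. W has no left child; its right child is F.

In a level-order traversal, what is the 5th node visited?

Level-order visits nodes level by level from the root, left to right within each level.
Level 0: X
Level 1: Z, R
Level 2: W, G
Level 3: F, Q, S
Level 4: D, P, L
Level 5: H
Full level-order sequence: X, Z, R, W, G, F, Q, S, D, P, L, H.

G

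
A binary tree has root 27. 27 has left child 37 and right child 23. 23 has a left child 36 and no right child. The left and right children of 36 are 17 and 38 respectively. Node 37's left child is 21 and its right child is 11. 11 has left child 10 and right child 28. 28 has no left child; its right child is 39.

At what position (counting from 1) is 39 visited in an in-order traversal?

6

In-order visits the left subtree, then the node, then the right subtree.
At 27: go left to 37.
  At 37: go left to 21.
    21 is a leaf — visit 21.
  Visit 37.
  At 37: go right to 11.
    At 11: go left to 10.
      10 is a leaf — visit 10.
    Visit 11.
    At 11: go right to 28.
      At 28: no left child.
      Visit 28.
      At 28: go right to 39.
        39 is a leaf — visit 39.
Visit 27.
At 27: go right to 23.
  At 23: go left to 36.
    At 36: go left to 17.
      17 is a leaf — visit 17.
    Visit 36.
    At 36: go right to 38.
      38 is a leaf — visit 38.
  Visit 23.
  At 23: no right child.
Full in-order sequence: 21, 37, 10, 11, 28, 39, 27, 17, 36, 38, 23.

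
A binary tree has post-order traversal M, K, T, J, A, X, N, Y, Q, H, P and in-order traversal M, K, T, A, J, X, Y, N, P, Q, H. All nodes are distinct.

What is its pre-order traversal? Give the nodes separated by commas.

The last element of post-order is the root; it splits in-order into left and right subtrees.
Root P: left subtree has 8 nodes {M, K, T, A, J, X, Y, N}, right has 2 {Q, H}.
  Root Y: left subtree has 6 nodes {M, K, T, A, J, X}, right has 1 {N}.
    Root X: left subtree has 5 nodes {M, K, T, A, J}, right has 0 { }.
      Root A: left subtree has 3 nodes {M, K, T}, right has 1 {J}.
        Root T: left subtree has 2 nodes {M, K}, right has 0 { }.
          Root K: left subtree has 1 node {M}, right has 0 { }.
  Root H: left subtree has 1 node {Q}, right has 0 { }.

P, Y, X, A, T, K, M, J, N, H, Q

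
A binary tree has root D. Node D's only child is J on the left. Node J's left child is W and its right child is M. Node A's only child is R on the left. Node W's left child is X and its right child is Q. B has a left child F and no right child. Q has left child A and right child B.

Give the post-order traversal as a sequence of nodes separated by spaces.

X R A F B Q W M J D

Post-order visits the left subtree, then the right subtree, then the node.
At D: go left to J.
  At J: go left to W.
    At W: go left to X.
      X is a leaf — visit X.
    At W: go right to Q.
      At Q: go left to A.
        At A: go left to R.
          R is a leaf — visit R.
        At A: no right child.
        Visit A.
      At Q: go right to B.
        At B: go left to F.
          F is a leaf — visit F.
        At B: no right child.
        Visit B.
      Visit Q.
    Visit W.
  At J: go right to M.
    M is a leaf — visit M.
  Visit J.
At D: no right child.
Visit D.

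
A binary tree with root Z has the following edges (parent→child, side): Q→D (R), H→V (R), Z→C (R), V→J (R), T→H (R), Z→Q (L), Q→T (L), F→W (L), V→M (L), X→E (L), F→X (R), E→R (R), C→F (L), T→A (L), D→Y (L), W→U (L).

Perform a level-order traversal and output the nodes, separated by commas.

Z, Q, C, T, D, F, A, H, Y, W, X, V, U, E, M, J, R

Level-order visits nodes level by level from the root, left to right within each level.
Level 0: Z
Level 1: Q, C
Level 2: T, D, F
Level 3: A, H, Y, W, X
Level 4: V, U, E
Level 5: M, J, R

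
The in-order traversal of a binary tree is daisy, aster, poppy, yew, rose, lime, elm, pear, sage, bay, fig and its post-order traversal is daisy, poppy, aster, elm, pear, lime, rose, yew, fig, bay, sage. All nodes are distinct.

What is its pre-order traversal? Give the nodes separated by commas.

The last element of post-order is the root; it splits in-order into left and right subtrees.
Root sage: left subtree has 8 nodes {daisy, aster, poppy, yew, rose, lime, elm, pear}, right has 2 {bay, fig}.
  Root yew: left subtree has 3 nodes {daisy, aster, poppy}, right has 4 {rose, lime, elm, pear}.
    Root aster: left subtree has 1 node {daisy}, right has 1 {poppy}.
    Root rose: left subtree has 0 nodes { }, right has 3 {lime, elm, pear}.
      Root lime: left subtree has 0 nodes { }, right has 2 {elm, pear}.
        Root pear: left subtree has 1 node {elm}, right has 0 { }.
  Root bay: left subtree has 0 nodes { }, right has 1 {fig}.

sage, yew, aster, daisy, poppy, rose, lime, pear, elm, bay, fig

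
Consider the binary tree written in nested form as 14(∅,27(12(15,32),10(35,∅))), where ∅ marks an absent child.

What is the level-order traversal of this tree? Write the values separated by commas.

Level-order visits nodes level by level from the root, left to right within each level.
Level 0: 14
Level 1: 27
Level 2: 12, 10
Level 3: 15, 32, 35

14, 27, 12, 10, 15, 32, 35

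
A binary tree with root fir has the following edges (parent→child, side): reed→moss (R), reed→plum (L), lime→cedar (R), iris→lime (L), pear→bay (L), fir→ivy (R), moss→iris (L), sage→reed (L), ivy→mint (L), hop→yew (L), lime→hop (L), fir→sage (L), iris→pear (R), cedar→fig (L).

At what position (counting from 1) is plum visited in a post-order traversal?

1

Post-order visits the left subtree, then the right subtree, then the node.
At fir: go left to sage.
  At sage: go left to reed.
    At reed: go left to plum.
      plum is a leaf — visit plum.
    At reed: go right to moss.
      At moss: go left to iris.
        At iris: go left to lime.
          At lime: go left to hop.
            At hop: go left to yew.
              yew is a leaf — visit yew.
            At hop: no right child.
            Visit hop.
          At lime: go right to cedar.
            At cedar: go left to fig.
              fig is a leaf — visit fig.
            At cedar: no right child.
            Visit cedar.
          Visit lime.
        At iris: go right to pear.
          At pear: go left to bay.
            bay is a leaf — visit bay.
          At pear: no right child.
          Visit pear.
        Visit iris.
      At moss: no right child.
      Visit moss.
    Visit reed.
  At sage: no right child.
  Visit sage.
At fir: go right to ivy.
  At ivy: go left to mint.
    mint is a leaf — visit mint.
  At ivy: no right child.
  Visit ivy.
Visit fir.
Full post-order sequence: plum, yew, hop, fig, cedar, lime, bay, pear, iris, moss, reed, sage, mint, ivy, fir.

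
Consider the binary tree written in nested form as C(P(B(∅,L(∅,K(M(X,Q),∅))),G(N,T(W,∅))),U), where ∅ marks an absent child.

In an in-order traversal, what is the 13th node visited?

In-order visits the left subtree, then the node, then the right subtree.
At C: go left to P.
  At P: go left to B.
    At B: no left child.
    Visit B.
    At B: go right to L.
      At L: no left child.
      Visit L.
      At L: go right to K.
        At K: go left to M.
          At M: go left to X.
            X is a leaf — visit X.
          Visit M.
          At M: go right to Q.
            Q is a leaf — visit Q.
        Visit K.
        At K: no right child.
  Visit P.
  At P: go right to G.
    At G: go left to N.
      N is a leaf — visit N.
    Visit G.
    At G: go right to T.
      At T: go left to W.
        W is a leaf — visit W.
      Visit T.
      At T: no right child.
Visit C.
At C: go right to U.
  U is a leaf — visit U.
Full in-order sequence: B, L, X, M, Q, K, P, N, G, W, T, C, U.

U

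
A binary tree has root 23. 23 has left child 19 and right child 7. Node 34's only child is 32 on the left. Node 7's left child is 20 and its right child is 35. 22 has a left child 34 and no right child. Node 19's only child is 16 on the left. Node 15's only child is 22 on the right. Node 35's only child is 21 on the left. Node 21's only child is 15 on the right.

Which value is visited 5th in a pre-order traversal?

20

Pre-order visits the node, then its left subtree, then its right subtree.
Visit 23.
At 23: go left to 19.
  Visit 19.
  At 19: go left to 16.
    16 is a leaf — visit 16.
  At 19: no right child.
At 23: go right to 7.
  Visit 7.
  At 7: go left to 20.
    20 is a leaf — visit 20.
  At 7: go right to 35.
    Visit 35.
    At 35: go left to 21.
      Visit 21.
      At 21: no left child.
      At 21: go right to 15.
        Visit 15.
        At 15: no left child.
        At 15: go right to 22.
          Visit 22.
          At 22: go left to 34.
            Visit 34.
            At 34: go left to 32.
              32 is a leaf — visit 32.
            At 34: no right child.
          At 22: no right child.
    At 35: no right child.
Full pre-order sequence: 23, 19, 16, 7, 20, 35, 21, 15, 22, 34, 32.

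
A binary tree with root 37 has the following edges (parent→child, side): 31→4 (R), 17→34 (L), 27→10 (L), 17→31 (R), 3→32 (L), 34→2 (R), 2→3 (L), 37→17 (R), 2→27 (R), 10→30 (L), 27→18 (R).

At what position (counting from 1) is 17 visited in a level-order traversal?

Level-order visits nodes level by level from the root, left to right within each level.
Level 0: 37
Level 1: 17
Level 2: 34, 31
Level 3: 2, 4
Level 4: 3, 27
Level 5: 32, 10, 18
Level 6: 30
Full level-order sequence: 37, 17, 34, 31, 2, 4, 3, 27, 32, 10, 18, 30.

2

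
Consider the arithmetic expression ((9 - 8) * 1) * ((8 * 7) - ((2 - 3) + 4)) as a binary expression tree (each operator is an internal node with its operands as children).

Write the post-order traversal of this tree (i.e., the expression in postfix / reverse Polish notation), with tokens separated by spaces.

9 8 - 1 * 8 7 * 2 3 - 4 + - *

Post-order on an expression tree gives postfix notation: for each operator, emit left operand, right operand, then the operator.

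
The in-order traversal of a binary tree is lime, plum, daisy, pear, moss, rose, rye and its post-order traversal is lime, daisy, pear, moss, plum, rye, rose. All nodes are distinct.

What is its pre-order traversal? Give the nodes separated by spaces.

rose plum lime moss pear daisy rye

The last element of post-order is the root; it splits in-order into left and right subtrees.
Root rose: left subtree has 5 nodes {lime, plum, daisy, pear, moss}, right has 1 {rye}.
  Root plum: left subtree has 1 node {lime}, right has 3 {daisy, pear, moss}.
    Root moss: left subtree has 2 nodes {daisy, pear}, right has 0 { }.
      Root pear: left subtree has 1 node {daisy}, right has 0 { }.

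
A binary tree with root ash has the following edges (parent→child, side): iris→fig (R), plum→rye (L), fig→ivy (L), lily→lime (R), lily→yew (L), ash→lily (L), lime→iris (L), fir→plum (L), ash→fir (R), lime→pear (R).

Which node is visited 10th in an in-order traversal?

plum

In-order visits the left subtree, then the node, then the right subtree.
At ash: go left to lily.
  At lily: go left to yew.
    yew is a leaf — visit yew.
  Visit lily.
  At lily: go right to lime.
    At lime: go left to iris.
      At iris: no left child.
      Visit iris.
      At iris: go right to fig.
        At fig: go left to ivy.
          ivy is a leaf — visit ivy.
        Visit fig.
        At fig: no right child.
    Visit lime.
    At lime: go right to pear.
      pear is a leaf — visit pear.
Visit ash.
At ash: go right to fir.
  At fir: go left to plum.
    At plum: go left to rye.
      rye is a leaf — visit rye.
    Visit plum.
    At plum: no right child.
  Visit fir.
  At fir: no right child.
Full in-order sequence: yew, lily, iris, ivy, fig, lime, pear, ash, rye, plum, fir.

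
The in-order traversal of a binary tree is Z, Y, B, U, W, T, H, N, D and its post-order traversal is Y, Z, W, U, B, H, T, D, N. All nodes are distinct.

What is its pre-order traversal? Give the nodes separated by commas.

The last element of post-order is the root; it splits in-order into left and right subtrees.
Root N: left subtree has 7 nodes {Z, Y, B, U, W, T, H}, right has 1 {D}.
  Root T: left subtree has 5 nodes {Z, Y, B, U, W}, right has 1 {H}.
    Root B: left subtree has 2 nodes {Z, Y}, right has 2 {U, W}.
      Root Z: left subtree has 0 nodes { }, right has 1 {Y}.
      Root U: left subtree has 0 nodes { }, right has 1 {W}.

N, T, B, Z, Y, U, W, H, D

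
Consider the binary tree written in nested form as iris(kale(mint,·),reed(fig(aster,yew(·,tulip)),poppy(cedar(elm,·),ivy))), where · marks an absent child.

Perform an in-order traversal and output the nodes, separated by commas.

mint, kale, iris, aster, fig, yew, tulip, reed, elm, cedar, poppy, ivy

In-order visits the left subtree, then the node, then the right subtree.
At iris: go left to kale.
  At kale: go left to mint.
    mint is a leaf — visit mint.
  Visit kale.
  At kale: no right child.
Visit iris.
At iris: go right to reed.
  At reed: go left to fig.
    At fig: go left to aster.
      aster is a leaf — visit aster.
    Visit fig.
    At fig: go right to yew.
      At yew: no left child.
      Visit yew.
      At yew: go right to tulip.
        tulip is a leaf — visit tulip.
  Visit reed.
  At reed: go right to poppy.
    At poppy: go left to cedar.
      At cedar: go left to elm.
        elm is a leaf — visit elm.
      Visit cedar.
      At cedar: no right child.
    Visit poppy.
    At poppy: go right to ivy.
      ivy is a leaf — visit ivy.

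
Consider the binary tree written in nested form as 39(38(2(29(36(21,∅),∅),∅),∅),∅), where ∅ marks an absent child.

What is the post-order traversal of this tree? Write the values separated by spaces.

Post-order visits the left subtree, then the right subtree, then the node.
At 39: go left to 38.
  At 38: go left to 2.
    At 2: go left to 29.
      At 29: go left to 36.
        At 36: go left to 21.
          21 is a leaf — visit 21.
        At 36: no right child.
        Visit 36.
      At 29: no right child.
      Visit 29.
    At 2: no right child.
    Visit 2.
  At 38: no right child.
  Visit 38.
At 39: no right child.
Visit 39.

21 36 29 2 38 39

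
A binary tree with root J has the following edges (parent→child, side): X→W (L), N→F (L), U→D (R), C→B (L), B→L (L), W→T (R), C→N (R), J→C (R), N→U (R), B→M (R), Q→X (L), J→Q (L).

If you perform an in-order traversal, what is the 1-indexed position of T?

In-order visits the left subtree, then the node, then the right subtree.
At J: go left to Q.
  At Q: go left to X.
    At X: go left to W.
      At W: no left child.
      Visit W.
      At W: go right to T.
        T is a leaf — visit T.
    Visit X.
    At X: no right child.
  Visit Q.
  At Q: no right child.
Visit J.
At J: go right to C.
  At C: go left to B.
    At B: go left to L.
      L is a leaf — visit L.
    Visit B.
    At B: go right to M.
      M is a leaf — visit M.
  Visit C.
  At C: go right to N.
    At N: go left to F.
      F is a leaf — visit F.
    Visit N.
    At N: go right to U.
      At U: no left child.
      Visit U.
      At U: go right to D.
        D is a leaf — visit D.
Full in-order sequence: W, T, X, Q, J, L, B, M, C, F, N, U, D.

2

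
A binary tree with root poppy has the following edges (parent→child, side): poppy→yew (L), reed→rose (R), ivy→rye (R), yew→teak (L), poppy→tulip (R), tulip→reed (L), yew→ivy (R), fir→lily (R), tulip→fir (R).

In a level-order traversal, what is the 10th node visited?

lily

Level-order visits nodes level by level from the root, left to right within each level.
Level 0: poppy
Level 1: yew, tulip
Level 2: teak, ivy, reed, fir
Level 3: rye, rose, lily
Full level-order sequence: poppy, yew, tulip, teak, ivy, reed, fir, rye, rose, lily.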